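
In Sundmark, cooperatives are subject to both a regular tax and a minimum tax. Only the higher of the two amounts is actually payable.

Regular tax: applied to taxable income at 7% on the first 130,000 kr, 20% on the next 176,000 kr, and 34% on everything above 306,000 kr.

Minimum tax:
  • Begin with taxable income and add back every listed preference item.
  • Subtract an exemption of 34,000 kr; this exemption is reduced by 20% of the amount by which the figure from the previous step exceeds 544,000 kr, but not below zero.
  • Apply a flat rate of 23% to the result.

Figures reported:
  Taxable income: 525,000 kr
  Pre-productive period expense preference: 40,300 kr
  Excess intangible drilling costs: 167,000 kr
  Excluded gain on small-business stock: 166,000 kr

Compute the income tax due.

Minimum tax:
  Adjusted income: 525,000 kr + 40,300 kr + 167,000 kr + 166,000 kr = 898,300 kr
  Exemption: 20% × (898,300 kr − 544,000 kr) = 70,860 kr ≥ 34,000 kr, so the exemption is fully phased out
  Base: 898,300 kr − 0 kr = 898,300 kr
  898,300 kr × 23% = 206,609 kr

Regular tax:
  130,000 kr × 7% = 9,100 kr
  176,000 kr × 20% = 35,200 kr
  219,000 kr × 34% = 74,460 kr
  → 118,760 kr

206,609 kr > 118,760 kr, so the minimum tax is the binding amount.

206,609 kr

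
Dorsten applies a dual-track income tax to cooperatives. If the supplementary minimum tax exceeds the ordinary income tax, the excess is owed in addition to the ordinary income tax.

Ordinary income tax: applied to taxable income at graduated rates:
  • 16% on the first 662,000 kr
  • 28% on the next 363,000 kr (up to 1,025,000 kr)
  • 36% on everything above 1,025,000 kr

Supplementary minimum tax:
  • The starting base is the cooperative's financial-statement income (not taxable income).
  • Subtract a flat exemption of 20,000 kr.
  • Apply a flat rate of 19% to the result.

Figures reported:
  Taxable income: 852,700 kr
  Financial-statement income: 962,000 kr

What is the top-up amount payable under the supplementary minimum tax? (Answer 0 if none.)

19,664 kr

Ordinary income tax:
  662,000 kr × 16% = 105,920 kr
  190,700 kr × 28% = 53,396 kr
  → 159,316 kr

Supplementary minimum tax:
  Base (financial-statement income): 962,000 kr
  Less exemption 20,000 kr → base 942,000 kr
  942,000 kr × 19% = 178,980 kr

Excess of supplementary minimum tax over ordinary income tax: 178,980 kr − 159,316 kr = 19,664 kr.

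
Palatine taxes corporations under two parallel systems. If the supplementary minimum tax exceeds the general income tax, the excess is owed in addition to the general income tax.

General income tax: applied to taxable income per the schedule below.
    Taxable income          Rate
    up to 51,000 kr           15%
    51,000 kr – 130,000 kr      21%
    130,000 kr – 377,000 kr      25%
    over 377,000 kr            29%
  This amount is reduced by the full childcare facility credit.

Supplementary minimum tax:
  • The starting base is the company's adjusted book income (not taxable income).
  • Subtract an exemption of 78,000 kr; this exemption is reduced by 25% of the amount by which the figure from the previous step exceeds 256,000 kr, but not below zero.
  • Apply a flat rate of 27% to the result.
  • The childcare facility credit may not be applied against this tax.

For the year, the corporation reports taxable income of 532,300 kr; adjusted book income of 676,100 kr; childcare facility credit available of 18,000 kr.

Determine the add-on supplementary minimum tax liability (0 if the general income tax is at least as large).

69,520 kr

Supplementary minimum tax:
  Base (adjusted book income): 676,100 kr
  Exemption: 25% × (676,100 kr − 256,000 kr) = 105,025 kr ≥ 78,000 kr, so the exemption is fully phased out
  Base: 676,100 kr − 0 kr = 676,100 kr
  676,100 kr × 27% = 182,547 kr

General income tax:
  51,000 kr × 15% = 7,650 kr
  79,000 kr × 21% = 16,590 kr
  247,000 kr × 25% = 61,750 kr
  155,300 kr × 29% = 45,037 kr
  → 131,027 kr
  Less childcare facility credit 18,000 kr → 113,027 kr

Excess of supplementary minimum tax over general income tax: 182,547 kr − 113,027 kr = 69,520 kr.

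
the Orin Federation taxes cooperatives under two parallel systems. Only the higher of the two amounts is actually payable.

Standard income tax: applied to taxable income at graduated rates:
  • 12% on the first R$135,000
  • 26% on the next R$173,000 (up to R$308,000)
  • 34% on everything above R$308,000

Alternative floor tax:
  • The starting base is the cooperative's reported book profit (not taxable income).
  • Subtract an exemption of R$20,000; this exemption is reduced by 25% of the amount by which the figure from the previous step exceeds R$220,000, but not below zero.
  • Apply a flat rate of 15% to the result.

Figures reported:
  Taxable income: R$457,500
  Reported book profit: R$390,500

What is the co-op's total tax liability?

Standard income tax:
  R$135,000 × 12% = R$16,200
  R$173,000 × 26% = R$44,980
  R$149,500 × 34% = R$50,830
  → R$112,010

Alternative floor tax:
  Base (reported book profit): R$390,500
  Exemption: 25% × (R$390,500 − R$220,000) = R$42,625 ≥ R$20,000, so the exemption is fully phased out
  Base: R$390,500 − R$0 = R$390,500
  R$390,500 × 15% = R$58,575

R$112,010 > R$58,575, so the standard income tax governs.

R$112,010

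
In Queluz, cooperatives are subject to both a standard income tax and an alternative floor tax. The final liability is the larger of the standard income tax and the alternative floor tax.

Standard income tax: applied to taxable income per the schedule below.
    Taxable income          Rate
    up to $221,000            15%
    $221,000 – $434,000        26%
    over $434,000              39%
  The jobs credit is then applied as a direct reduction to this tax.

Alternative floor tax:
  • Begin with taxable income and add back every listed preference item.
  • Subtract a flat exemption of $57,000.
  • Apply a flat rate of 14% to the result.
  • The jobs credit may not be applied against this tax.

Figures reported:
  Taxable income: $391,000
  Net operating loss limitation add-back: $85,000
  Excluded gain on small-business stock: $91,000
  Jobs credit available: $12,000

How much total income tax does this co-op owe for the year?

$71,400

Standard income tax:
  $221,000 × 15% = $33,150
  $170,000 × 26% = $44,200
  → $77,350
  Less jobs credit $12,000 → $65,350

Alternative floor tax:
  Adjusted income: $391,000 + $85,000 + $91,000 = $567,000
  Less exemption $57,000 → base $510,000
  $510,000 × 14% = $71,400

$71,400 > $65,350, so the alternative floor tax is the binding amount.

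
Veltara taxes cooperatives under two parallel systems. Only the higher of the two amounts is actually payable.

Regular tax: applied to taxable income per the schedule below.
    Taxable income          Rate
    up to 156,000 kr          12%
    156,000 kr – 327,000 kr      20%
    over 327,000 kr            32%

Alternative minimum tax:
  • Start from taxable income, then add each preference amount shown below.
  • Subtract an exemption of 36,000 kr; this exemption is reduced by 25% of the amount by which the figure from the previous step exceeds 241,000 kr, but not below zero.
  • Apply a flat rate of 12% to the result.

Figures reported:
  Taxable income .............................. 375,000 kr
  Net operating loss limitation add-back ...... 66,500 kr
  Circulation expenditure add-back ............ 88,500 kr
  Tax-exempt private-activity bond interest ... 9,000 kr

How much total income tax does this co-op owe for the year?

Alternative minimum tax:
  Adjusted income: 375,000 kr + 66,500 kr + 88,500 kr + 9,000 kr = 539,000 kr
  Exemption: 25% × (539,000 kr − 241,000 kr) = 74,500 kr ≥ 36,000 kr, so the exemption is fully phased out
  Base: 539,000 kr − 0 kr = 539,000 kr
  539,000 kr × 12% = 64,680 kr

Regular tax:
  156,000 kr × 12% = 18,720 kr
  171,000 kr × 20% = 34,200 kr
  48,000 kr × 32% = 15,360 kr
  → 68,280 kr

68,280 kr > 64,680 kr, so the regular tax governs.

68,280 kr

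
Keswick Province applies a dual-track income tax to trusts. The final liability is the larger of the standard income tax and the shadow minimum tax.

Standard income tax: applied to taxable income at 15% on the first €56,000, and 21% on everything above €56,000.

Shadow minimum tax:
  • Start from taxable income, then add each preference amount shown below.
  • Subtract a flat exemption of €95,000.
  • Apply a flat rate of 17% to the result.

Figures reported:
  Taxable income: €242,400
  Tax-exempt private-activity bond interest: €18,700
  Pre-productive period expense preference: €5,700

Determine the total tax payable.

Shadow minimum tax:
  Adjusted income: €242,400 + €18,700 + €5,700 = €266,800
  Less exemption €95,000 → base €171,800
  €171,800 × 17% = €29,206

Standard income tax:
  €56,000 × 15% = €8,400
  €186,400 × 21% = €39,144
  → €47,544

€47,544 > €29,206, so the standard income tax governs.

€47,544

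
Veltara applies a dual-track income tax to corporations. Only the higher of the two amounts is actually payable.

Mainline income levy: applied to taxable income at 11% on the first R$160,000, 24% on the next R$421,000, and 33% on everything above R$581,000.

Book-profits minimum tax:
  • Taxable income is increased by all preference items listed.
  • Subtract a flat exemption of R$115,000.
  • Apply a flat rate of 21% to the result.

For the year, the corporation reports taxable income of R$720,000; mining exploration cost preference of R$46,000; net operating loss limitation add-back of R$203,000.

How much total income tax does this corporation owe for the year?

R$179,340

Mainline income levy:
  R$160,000 × 11% = R$17,600
  R$421,000 × 24% = R$101,040
  R$139,000 × 33% = R$45,870
  → R$164,510

Book-profits minimum tax:
  Adjusted income: R$720,000 + R$46,000 + R$203,000 = R$969,000
  Less exemption R$115,000 → base R$854,000
  R$854,000 × 21% = R$179,340

R$179,340 > R$164,510, so the book-profits minimum tax is the binding amount.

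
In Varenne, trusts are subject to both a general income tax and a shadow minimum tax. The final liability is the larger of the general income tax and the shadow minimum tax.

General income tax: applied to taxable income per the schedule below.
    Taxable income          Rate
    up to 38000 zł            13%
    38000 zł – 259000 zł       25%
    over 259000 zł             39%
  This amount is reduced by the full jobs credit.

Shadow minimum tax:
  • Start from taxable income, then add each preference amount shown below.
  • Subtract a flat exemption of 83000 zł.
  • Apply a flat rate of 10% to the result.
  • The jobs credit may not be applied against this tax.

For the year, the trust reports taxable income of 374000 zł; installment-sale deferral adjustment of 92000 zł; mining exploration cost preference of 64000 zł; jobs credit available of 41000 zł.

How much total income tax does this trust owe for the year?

64040 zł

General income tax:
  38000 zł × 13% = 4940 zł
  221000 zł × 25% = 55250 zł
  115000 zł × 39% = 44850 zł
  → 105040 zł
  Less jobs credit 41000 zł → 64040 zł

Shadow minimum tax:
  Adjusted income: 374000 zł + 92000 zł + 64000 zł = 530000 zł
  Less exemption 83000 zł → base 447000 zł
  447000 zł × 10% = 44700 zł

64040 zł > 44700 zł, so the general income tax governs.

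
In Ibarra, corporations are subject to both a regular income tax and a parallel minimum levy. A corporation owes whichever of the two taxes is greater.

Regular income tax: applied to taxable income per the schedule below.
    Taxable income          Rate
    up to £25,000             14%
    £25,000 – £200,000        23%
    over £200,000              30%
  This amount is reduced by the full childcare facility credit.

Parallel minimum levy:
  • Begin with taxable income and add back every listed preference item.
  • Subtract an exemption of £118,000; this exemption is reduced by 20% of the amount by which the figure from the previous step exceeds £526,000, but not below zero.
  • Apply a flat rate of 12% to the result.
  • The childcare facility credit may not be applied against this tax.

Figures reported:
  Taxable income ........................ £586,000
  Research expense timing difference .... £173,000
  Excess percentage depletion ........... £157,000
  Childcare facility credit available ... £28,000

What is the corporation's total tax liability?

£131,550

Regular income tax:
  £25,000 × 14% = £3,500
  £175,000 × 23% = £40,250
  £386,000 × 30% = £115,800
  → £159,550
  Less childcare facility credit £28,000 → £131,550

Parallel minimum levy:
  Adjusted income: £586,000 + £173,000 + £157,000 = £916,000
  Exemption: £118,000 − 20% × (£916,000 − £526,000) = £118,000 − £78,000 = £40,000
  Base: £916,000 − £40,000 = £876,000
  £876,000 × 12% = £105,120

£131,550 > £105,120, so the regular income tax governs.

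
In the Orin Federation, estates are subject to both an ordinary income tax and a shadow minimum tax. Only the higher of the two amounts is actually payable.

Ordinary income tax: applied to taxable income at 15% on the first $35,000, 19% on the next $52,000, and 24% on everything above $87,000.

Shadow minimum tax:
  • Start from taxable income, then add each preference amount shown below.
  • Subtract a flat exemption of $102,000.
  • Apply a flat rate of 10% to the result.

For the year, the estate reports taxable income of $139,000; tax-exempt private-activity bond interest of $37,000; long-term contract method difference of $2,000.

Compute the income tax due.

$27,610

Ordinary income tax:
  $35,000 × 15% = $5,250
  $52,000 × 19% = $9,880
  $52,000 × 24% = $12,480
  → $27,610

Shadow minimum tax:
  Adjusted income: $139,000 + $37,000 + $2,000 = $178,000
  Less exemption $102,000 → base $76,000
  $76,000 × 10% = $7,600

$27,610 > $7,600, so the ordinary income tax governs.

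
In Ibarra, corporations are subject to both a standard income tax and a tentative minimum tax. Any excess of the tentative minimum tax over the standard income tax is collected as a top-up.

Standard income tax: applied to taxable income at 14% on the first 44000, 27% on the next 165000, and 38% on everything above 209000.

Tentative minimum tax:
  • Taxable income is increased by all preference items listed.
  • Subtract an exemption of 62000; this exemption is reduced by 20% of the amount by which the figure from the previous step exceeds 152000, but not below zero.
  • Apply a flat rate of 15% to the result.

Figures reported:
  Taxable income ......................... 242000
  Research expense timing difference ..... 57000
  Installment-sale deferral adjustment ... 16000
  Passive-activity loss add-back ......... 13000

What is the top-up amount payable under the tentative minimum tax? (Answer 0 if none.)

Standard income tax:
  44000 × 14% = 6160
  165000 × 27% = 44550
  33000 × 38% = 12540
  → 63250

Tentative minimum tax:
  Adjusted income: 242000 + 57000 + 16000 + 13000 = 328000
  Exemption: 62000 − 20% × (328000 − 152000) = 62000 − 35200 = 26800
  Base: 328000 − 26800 = 301200
  301200 × 15% = 45180

45180 ≤ 63250, so no add-on is due.

0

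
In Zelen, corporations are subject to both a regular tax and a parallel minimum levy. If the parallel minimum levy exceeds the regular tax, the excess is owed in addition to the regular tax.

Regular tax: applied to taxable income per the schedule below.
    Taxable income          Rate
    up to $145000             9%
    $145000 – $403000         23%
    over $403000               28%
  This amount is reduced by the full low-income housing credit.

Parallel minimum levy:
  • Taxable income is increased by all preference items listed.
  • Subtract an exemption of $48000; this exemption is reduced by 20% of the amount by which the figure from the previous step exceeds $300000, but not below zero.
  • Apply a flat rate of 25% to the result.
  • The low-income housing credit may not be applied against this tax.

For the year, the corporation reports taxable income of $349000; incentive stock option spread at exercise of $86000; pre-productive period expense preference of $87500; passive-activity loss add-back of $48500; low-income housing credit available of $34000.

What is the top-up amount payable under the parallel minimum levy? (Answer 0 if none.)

Parallel minimum levy:
  Adjusted income: $349000 + $86000 + $87500 + $48500 = $571000
  Exemption: 20% × ($571000 − $300000) = $54200 ≥ $48000, so the exemption is fully phased out
  Base: $571000 − $0 = $571000
  $571000 × 25% = $142750

Regular tax:
  $145000 × 9% = $13050
  $204000 × 23% = $46920
  → $59970
  Less low-income housing credit $34000 → $25970

Excess of parallel minimum levy over regular tax: $142750 − $25970 = $116780.

$116780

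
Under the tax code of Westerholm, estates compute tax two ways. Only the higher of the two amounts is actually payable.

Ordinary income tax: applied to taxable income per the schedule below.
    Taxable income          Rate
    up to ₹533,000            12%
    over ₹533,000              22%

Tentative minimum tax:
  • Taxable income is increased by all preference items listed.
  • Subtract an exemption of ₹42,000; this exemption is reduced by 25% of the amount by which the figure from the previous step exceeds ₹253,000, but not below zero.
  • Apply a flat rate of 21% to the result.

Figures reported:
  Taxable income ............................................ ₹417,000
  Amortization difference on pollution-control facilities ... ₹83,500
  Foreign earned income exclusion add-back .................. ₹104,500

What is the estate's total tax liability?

₹127,050

Tentative minimum tax:
  Adjusted income: ₹417,000 + ₹83,500 + ₹104,500 = ₹605,000
  Exemption: 25% × (₹605,000 − ₹253,000) = ₹88,000 ≥ ₹42,000, so the exemption is fully phased out
  Base: ₹605,000 − ₹0 = ₹605,000
  ₹605,000 × 21% = ₹127,050

Ordinary income tax:
  ₹417,000 × 12% = ₹50,040

₹127,050 > ₹50,040, so the tentative minimum tax is the binding amount.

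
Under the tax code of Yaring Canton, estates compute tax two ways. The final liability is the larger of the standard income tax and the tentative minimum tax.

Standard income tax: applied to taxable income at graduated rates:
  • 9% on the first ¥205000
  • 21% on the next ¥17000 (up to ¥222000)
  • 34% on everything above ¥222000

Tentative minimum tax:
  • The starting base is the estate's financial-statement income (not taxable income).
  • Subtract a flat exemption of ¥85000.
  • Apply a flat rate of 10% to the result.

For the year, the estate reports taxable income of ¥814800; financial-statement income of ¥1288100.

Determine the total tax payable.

¥223572

Standard income tax:
  ¥205000 × 9% = ¥18450
  ¥17000 × 21% = ¥3570
  ¥592800 × 34% = ¥201552
  → ¥223572

Tentative minimum tax:
  Base (financial-statement income): ¥1288100
  Less exemption ¥85000 → base ¥1203100
  ¥1203100 × 10% = ¥120310

¥223572 > ¥120310, so the standard income tax governs.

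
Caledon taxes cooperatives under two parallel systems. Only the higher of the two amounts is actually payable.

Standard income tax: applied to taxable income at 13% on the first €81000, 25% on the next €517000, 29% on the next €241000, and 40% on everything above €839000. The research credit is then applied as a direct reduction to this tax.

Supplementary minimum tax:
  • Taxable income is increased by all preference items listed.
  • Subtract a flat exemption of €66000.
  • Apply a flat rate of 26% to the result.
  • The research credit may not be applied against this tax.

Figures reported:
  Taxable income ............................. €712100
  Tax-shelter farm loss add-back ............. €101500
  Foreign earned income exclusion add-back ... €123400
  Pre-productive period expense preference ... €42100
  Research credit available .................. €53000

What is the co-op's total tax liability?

€237406

Supplementary minimum tax:
  Adjusted income: €712100 + €101500 + €123400 + €42100 = €979100
  Less exemption €66000 → base €913100
  €913100 × 26% = €237406

Standard income tax:
  €81000 × 13% = €10530
  €517000 × 25% = €129250
  €114100 × 29% = €33089
  → €172869
  Less research credit €53000 → €119869

€237406 > €119869, so the supplementary minimum tax is the binding amount.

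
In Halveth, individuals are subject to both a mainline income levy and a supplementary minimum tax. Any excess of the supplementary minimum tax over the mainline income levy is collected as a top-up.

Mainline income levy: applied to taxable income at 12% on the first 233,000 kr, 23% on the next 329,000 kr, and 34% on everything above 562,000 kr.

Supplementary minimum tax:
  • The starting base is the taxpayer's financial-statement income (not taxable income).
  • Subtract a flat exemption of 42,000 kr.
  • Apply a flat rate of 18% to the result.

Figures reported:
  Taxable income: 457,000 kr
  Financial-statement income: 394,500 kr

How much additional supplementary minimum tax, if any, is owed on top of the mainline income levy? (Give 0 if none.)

0 kr

Supplementary minimum tax:
  Base (financial-statement income): 394,500 kr
  Less exemption 42,000 kr → base 352,500 kr
  352,500 kr × 18% = 63,450 kr

Mainline income levy:
  233,000 kr × 12% = 27,960 kr
  224,000 kr × 23% = 51,520 kr
  → 79,480 kr

63,450 kr ≤ 79,480 kr, so no add-on is due.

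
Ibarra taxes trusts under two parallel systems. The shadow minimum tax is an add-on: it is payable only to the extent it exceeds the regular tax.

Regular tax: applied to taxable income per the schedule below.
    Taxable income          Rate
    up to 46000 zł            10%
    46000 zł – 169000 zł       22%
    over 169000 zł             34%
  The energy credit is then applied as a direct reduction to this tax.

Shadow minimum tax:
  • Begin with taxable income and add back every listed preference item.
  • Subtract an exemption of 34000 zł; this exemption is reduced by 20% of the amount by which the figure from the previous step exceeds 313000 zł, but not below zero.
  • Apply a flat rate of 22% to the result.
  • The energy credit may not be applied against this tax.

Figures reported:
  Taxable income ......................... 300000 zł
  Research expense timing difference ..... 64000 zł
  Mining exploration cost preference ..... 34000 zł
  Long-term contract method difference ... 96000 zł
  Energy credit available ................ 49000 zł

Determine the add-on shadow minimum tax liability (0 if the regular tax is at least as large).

Shadow minimum tax:
  Adjusted income: 300000 zł + 64000 zł + 34000 zł + 96000 zł = 494000 zł
  Exemption: 20% × (494000 zł − 313000 zł) = 36200 zł ≥ 34000 zł, so the exemption is fully phased out
  Base: 494000 zł − 0 zł = 494000 zł
  494000 zł × 22% = 108680 zł

Regular tax:
  46000 zł × 10% = 4600 zł
  123000 zł × 22% = 27060 zł
  131000 zł × 34% = 44540 zł
  → 76200 zł
  Less energy credit 49000 zł → 27200 zł

Excess of shadow minimum tax over regular tax: 108680 zł − 27200 zł = 81480 zł.

81480 zł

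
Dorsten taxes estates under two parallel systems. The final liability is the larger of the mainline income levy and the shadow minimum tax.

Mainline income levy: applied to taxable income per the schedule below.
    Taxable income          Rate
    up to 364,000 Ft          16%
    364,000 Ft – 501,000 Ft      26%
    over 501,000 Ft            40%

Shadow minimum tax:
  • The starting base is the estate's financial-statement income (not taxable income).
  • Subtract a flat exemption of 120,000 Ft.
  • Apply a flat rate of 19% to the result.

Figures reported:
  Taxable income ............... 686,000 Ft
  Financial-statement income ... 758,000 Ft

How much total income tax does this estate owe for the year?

Mainline income levy:
  364,000 Ft × 16% = 58,240 Ft
  137,000 Ft × 26% = 35,620 Ft
  185,000 Ft × 40% = 74,000 Ft
  → 167,860 Ft

Shadow minimum tax:
  Base (financial-statement income): 758,000 Ft
  Less exemption 120,000 Ft → base 638,000 Ft
  638,000 Ft × 19% = 121,220 Ft

167,860 Ft > 121,220 Ft, so the mainline income levy governs.

167,860 Ft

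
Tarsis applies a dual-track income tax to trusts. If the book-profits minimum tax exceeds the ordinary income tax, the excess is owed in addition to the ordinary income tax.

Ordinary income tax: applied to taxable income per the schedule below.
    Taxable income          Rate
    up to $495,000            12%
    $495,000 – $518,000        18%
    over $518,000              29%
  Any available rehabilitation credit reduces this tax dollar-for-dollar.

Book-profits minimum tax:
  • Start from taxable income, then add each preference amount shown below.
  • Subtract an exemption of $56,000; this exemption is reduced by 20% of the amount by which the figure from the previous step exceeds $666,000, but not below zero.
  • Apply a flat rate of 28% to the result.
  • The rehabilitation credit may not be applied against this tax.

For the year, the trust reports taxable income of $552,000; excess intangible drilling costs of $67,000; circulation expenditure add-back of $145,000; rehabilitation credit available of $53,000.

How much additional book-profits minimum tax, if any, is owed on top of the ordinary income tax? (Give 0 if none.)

$183,328

Ordinary income tax:
  $495,000 × 12% = $59,400
  $23,000 × 18% = $4,140
  $34,000 × 29% = $9,860
  → $73,400
  Less rehabilitation credit $53,000 → $20,400

Book-profits minimum tax:
  Adjusted income: $552,000 + $67,000 + $145,000 = $764,000
  Exemption: $56,000 − 20% × ($764,000 − $666,000) = $56,000 − $19,600 = $36,400
  Base: $764,000 − $36,400 = $727,600
  $727,600 × 28% = $203,728

Excess of book-profits minimum tax over ordinary income tax: $203,728 − $20,400 = $183,328.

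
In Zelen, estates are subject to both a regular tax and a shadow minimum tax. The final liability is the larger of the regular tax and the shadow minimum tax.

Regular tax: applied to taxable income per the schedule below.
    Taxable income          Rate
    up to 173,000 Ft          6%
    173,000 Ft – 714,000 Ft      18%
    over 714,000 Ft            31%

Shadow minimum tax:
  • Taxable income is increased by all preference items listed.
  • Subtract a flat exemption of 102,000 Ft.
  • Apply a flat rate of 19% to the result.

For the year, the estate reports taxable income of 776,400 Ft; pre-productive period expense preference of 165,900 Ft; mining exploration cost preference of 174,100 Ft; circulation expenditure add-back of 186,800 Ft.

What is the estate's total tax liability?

228,228 Ft

Shadow minimum tax:
  Adjusted income: 776,400 Ft + 165,900 Ft + 174,100 Ft + 186,800 Ft = 1,303,200 Ft
  Less exemption 102,000 Ft → base 1,201,200 Ft
  1,201,200 Ft × 19% = 228,228 Ft

Regular tax:
  173,000 Ft × 6% = 10,380 Ft
  541,000 Ft × 18% = 97,380 Ft
  62,400 Ft × 31% = 19,344 Ft
  → 127,104 Ft

228,228 Ft > 127,104 Ft, so the shadow minimum tax is the binding amount.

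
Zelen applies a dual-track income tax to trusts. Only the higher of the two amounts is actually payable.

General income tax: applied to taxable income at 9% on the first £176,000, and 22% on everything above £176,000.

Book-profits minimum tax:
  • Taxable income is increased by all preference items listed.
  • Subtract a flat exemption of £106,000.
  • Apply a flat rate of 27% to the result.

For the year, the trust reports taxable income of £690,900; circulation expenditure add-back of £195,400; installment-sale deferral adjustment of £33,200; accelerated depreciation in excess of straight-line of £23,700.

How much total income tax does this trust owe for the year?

Book-profits minimum tax:
  Adjusted income: £690,900 + £195,400 + £33,200 + £23,700 = £943,200
  Less exemption £106,000 → base £837,200
  £837,200 × 27% = £226,044

General income tax:
  £176,000 × 9% = £15,840
  £514,900 × 22% = £113,278
  → £129,118

£226,044 > £129,118, so the book-profits minimum tax is the binding amount.

£226,044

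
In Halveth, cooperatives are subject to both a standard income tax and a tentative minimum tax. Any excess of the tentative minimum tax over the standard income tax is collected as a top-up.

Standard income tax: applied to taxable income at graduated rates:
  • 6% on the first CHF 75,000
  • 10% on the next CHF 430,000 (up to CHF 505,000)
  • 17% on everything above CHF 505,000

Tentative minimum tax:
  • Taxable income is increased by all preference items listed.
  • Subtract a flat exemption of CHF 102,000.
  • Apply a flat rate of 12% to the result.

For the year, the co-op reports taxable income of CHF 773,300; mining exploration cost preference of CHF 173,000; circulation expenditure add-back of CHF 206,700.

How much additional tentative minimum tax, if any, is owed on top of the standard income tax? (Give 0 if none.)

Tentative minimum tax:
  Adjusted income: CHF 773,300 + CHF 173,000 + CHF 206,700 = CHF 1,153,000
  Less exemption CHF 102,000 → base CHF 1,051,000
  CHF 1,051,000 × 12% = CHF 126,120

Standard income tax:
  CHF 75,000 × 6% = CHF 4,500
  CHF 430,000 × 10% = CHF 43,000
  CHF 268,300 × 17% = CHF 45,611
  → CHF 93,111

Excess of tentative minimum tax over standard income tax: CHF 126,120 − CHF 93,111 = CHF 33,009.

CHF 33,009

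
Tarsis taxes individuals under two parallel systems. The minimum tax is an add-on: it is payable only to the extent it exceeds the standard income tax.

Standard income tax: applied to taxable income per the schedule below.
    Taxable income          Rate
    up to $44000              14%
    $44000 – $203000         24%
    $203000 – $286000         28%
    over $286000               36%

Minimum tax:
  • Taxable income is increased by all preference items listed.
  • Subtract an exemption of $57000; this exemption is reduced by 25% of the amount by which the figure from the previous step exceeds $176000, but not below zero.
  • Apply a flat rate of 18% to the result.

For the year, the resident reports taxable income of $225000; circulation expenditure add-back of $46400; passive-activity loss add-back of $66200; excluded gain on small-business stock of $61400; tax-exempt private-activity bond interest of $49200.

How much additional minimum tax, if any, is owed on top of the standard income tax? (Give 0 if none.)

$30196

Minimum tax:
  Adjusted income: $225000 + $46400 + $66200 + $61400 + $49200 = $448200
  Exemption: 25% × ($448200 − $176000) = $68050 ≥ $57000, so the exemption is fully phased out
  Base: $448200 − $0 = $448200
  $448200 × 18% = $80676

Standard income tax:
  $44000 × 14% = $6160
  $159000 × 24% = $38160
  $22000 × 28% = $6160
  → $50480

Excess of minimum tax over standard income tax: $80676 − $50480 = $30196.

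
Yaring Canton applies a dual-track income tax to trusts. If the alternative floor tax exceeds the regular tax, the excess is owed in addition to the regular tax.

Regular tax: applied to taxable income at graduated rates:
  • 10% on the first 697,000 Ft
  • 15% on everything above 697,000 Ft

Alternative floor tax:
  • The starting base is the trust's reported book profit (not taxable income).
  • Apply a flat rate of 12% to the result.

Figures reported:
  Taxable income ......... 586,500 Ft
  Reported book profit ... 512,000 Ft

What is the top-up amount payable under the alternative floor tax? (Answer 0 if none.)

Regular tax:
  586,500 Ft × 10% = 58,650 Ft

Alternative floor tax:
  Base (reported book profit): 512,000 Ft
  512,000 Ft × 12% = 61,440 Ft

Excess of alternative floor tax over regular tax: 61,440 Ft − 58,650 Ft = 2,790 Ft.

2,790 Ft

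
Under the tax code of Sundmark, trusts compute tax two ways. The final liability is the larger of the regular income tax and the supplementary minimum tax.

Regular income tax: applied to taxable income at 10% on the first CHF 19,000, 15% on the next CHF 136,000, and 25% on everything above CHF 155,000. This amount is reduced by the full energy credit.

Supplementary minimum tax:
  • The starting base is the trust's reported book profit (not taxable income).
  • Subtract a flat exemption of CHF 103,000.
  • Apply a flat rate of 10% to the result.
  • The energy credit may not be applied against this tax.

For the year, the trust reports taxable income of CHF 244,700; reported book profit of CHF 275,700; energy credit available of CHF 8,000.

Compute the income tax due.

CHF 36,725

Supplementary minimum tax:
  Base (reported book profit): CHF 275,700
  Less exemption CHF 103,000 → base CHF 172,700
  CHF 172,700 × 10% = CHF 17,270

Regular income tax:
  CHF 19,000 × 10% = CHF 1,900
  CHF 136,000 × 15% = CHF 20,400
  CHF 89,700 × 25% = CHF 22,425
  → CHF 44,725
  Less energy credit CHF 8,000 → CHF 36,725

CHF 36,725 > CHF 17,270, so the regular income tax governs.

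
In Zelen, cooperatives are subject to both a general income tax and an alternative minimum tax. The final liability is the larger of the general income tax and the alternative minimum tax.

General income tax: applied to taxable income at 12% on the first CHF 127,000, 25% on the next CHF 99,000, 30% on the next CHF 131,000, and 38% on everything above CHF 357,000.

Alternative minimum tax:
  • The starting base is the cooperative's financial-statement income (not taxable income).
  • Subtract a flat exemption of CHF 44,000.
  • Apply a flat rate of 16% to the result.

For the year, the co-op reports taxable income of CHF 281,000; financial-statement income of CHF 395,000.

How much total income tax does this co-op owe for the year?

General income tax:
  CHF 127,000 × 12% = CHF 15,240
  CHF 99,000 × 25% = CHF 24,750
  CHF 55,000 × 30% = CHF 16,500
  → CHF 56,490

Alternative minimum tax:
  Base (financial-statement income): CHF 395,000
  Less exemption CHF 44,000 → base CHF 351,000
  CHF 351,000 × 16% = CHF 56,160

CHF 56,490 > CHF 56,160, so the general income tax governs.

CHF 56,490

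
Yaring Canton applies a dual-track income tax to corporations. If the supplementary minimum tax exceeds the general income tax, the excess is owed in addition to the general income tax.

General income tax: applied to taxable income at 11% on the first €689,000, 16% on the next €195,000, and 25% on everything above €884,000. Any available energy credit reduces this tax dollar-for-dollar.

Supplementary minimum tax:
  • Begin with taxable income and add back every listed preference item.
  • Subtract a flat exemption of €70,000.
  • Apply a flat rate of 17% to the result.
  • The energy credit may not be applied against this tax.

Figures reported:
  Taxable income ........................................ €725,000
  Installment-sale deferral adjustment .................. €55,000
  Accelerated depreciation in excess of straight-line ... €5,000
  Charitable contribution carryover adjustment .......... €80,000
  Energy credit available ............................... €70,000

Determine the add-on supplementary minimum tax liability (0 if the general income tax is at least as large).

€123,600

General income tax:
  €689,000 × 11% = €75,790
  €36,000 × 16% = €5,760
  → €81,550
  Less energy credit €70,000 → €11,550

Supplementary minimum tax:
  Adjusted income: €725,000 + €55,000 + €5,000 + €80,000 = €865,000
  Less exemption €70,000 → base €795,000
  €795,000 × 17% = €135,150

Excess of supplementary minimum tax over general income tax: €135,150 − €11,550 = €123,600.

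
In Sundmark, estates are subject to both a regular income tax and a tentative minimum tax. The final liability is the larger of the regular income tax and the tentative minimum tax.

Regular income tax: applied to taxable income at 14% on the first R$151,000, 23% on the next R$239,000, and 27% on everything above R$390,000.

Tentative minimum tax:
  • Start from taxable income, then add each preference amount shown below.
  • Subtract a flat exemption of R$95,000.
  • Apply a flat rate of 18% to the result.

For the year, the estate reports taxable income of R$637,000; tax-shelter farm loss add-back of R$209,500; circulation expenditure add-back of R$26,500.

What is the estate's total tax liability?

Regular income tax:
  R$151,000 × 14% = R$21,140
  R$239,000 × 23% = R$54,970
  R$247,000 × 27% = R$66,690
  → R$142,800

Tentative minimum tax:
  Adjusted income: R$637,000 + R$209,500 + R$26,500 = R$873,000
  Less exemption R$95,000 → base R$778,000
  R$778,000 × 18% = R$140,040

R$142,800 > R$140,040, so the regular income tax governs.

R$142,800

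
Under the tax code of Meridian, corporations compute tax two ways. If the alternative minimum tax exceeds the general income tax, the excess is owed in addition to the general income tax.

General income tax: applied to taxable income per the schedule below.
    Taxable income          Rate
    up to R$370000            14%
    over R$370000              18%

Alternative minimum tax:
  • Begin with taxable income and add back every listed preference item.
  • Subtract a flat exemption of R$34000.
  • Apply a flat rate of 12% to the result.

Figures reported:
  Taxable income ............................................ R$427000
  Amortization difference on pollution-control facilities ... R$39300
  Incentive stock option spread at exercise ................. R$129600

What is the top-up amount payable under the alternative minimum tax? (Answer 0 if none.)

General income tax:
  R$370000 × 14% = R$51800
  R$57000 × 18% = R$10260
  → R$62060

Alternative minimum tax:
  Adjusted income: R$427000 + R$39300 + R$129600 = R$595900
  Less exemption R$34000 → base R$561900
  R$561900 × 12% = R$67428

Excess of alternative minimum tax over general income tax: R$67428 − R$62060 = R$5368.

R$5368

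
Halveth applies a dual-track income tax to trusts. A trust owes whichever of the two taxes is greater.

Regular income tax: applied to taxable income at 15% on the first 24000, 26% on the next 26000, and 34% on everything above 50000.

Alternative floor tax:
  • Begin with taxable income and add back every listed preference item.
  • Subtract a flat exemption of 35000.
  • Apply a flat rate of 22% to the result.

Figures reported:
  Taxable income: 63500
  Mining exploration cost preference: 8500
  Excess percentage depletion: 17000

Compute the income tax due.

14950

Regular income tax:
  24000 × 15% = 3600
  26000 × 26% = 6760
  13500 × 34% = 4590
  → 14950

Alternative floor tax:
  Adjusted income: 63500 + 8500 + 17000 = 89000
  Less exemption 35000 → base 54000
  54000 × 22% = 11880

14950 > 11880, so the regular income tax governs.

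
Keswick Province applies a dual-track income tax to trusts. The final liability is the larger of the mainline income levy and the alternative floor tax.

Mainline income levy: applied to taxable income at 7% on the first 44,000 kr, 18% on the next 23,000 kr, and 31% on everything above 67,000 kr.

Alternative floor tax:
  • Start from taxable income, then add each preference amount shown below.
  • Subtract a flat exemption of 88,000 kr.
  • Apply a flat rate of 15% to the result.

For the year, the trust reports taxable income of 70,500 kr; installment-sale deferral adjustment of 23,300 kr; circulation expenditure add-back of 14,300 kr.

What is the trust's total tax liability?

8,305 kr

Alternative floor tax:
  Adjusted income: 70,500 kr + 23,300 kr + 14,300 kr = 108,100 kr
  Less exemption 88,000 kr → base 20,100 kr
  20,100 kr × 15% = 3,015 kr

Mainline income levy:
  44,000 kr × 7% = 3,080 kr
  23,000 kr × 18% = 4,140 kr
  3,500 kr × 31% = 1,085 kr
  → 8,305 kr

8,305 kr > 3,015 kr, so the mainline income levy governs.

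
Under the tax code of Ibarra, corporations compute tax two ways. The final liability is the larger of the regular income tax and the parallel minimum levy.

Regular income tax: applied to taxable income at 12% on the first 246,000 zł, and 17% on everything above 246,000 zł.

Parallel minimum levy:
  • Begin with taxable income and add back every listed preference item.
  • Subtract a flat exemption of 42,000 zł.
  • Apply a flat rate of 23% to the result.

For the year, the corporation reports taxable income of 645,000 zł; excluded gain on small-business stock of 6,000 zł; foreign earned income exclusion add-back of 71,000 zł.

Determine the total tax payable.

Regular income tax:
  246,000 zł × 12% = 29,520 zł
  399,000 zł × 17% = 67,830 zł
  → 97,350 zł

Parallel minimum levy:
  Adjusted income: 645,000 zł + 6,000 zł + 71,000 zł = 722,000 zł
  Less exemption 42,000 zł → base 680,000 zł
  680,000 zł × 23% = 156,400 zł

156,400 zł > 97,350 zł, so the parallel minimum levy is the binding amount.

156,400 zł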